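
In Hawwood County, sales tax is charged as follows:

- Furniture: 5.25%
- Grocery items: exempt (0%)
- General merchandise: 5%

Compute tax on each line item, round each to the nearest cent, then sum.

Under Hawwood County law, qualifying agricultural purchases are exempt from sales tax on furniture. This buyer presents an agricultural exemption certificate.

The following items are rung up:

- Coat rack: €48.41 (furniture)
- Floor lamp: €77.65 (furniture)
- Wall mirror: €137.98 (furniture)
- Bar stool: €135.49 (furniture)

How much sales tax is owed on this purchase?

Coat rack €48.41: furniture, buyer-exempt → 0% → €0.00
Floor lamp €77.65: furniture, buyer-exempt → 0% → €0.00
Wall mirror €137.98: furniture, buyer-exempt → 0% → €0.00
Bar stool €135.49: furniture, buyer-exempt → 0% → €0.00
Total tax = €0.00

€0.00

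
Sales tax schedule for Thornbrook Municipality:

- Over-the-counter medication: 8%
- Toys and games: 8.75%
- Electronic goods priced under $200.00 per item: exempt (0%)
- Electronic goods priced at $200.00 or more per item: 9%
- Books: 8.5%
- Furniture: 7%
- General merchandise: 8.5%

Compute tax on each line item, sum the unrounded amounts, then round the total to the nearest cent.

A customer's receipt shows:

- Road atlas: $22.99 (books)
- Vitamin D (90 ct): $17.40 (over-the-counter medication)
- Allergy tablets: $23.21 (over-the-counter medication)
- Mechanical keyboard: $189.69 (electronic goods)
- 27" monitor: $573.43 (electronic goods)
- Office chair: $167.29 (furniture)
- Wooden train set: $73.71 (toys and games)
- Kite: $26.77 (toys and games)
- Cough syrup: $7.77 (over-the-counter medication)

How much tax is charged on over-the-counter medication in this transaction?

$3.87

Vitamin D (90 ct) $17.40: over-the-counter medication → 8% → $1.392
Allergy tablets $23.21: over-the-counter medication → 8% → $1.8568
Cough syrup $7.77: over-the-counter medication → 8% → $0.6216
Tax on over-the-counter medication: unrounded sum = $3.8704 → $3.87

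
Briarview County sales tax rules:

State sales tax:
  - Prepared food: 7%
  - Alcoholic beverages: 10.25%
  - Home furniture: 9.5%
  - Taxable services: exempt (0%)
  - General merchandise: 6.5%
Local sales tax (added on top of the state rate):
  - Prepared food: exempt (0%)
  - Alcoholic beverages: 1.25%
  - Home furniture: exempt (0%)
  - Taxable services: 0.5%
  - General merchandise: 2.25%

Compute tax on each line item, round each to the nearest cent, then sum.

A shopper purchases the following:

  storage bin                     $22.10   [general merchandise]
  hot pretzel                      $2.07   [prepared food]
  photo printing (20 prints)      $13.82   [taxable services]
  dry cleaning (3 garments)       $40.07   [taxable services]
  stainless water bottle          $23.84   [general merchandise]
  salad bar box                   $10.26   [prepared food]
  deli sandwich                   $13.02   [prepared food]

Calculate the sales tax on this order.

Storage bin $22.10: general merchandise → 6.5% + 2.25% local = 8.75% → $1.93
Hot pretzel $2.07: prepared food → 7% + 0% local = 7% → $0.14
Photo printing (20 prints) $13.82: taxable services → 0% + 0.5% local = 0.5% → $0.07
Dry cleaning (3 garments) $40.07: taxable services → 0% + 0.5% local = 0.5% → $0.20
Stainless water bottle $23.84: general merchandise → 6.5% + 2.25% local = 8.75% → $2.09
Salad bar box $10.26: prepared food → 7% + 0% local = 7% → $0.72
Deli sandwich $13.02: prepared food → 7% + 0% local = 7% → $0.91
Total tax = $1.93 + $0.14 + $0.07 + $0.20 + $2.09 + $0.72 + $0.91 = $6.06

$6.06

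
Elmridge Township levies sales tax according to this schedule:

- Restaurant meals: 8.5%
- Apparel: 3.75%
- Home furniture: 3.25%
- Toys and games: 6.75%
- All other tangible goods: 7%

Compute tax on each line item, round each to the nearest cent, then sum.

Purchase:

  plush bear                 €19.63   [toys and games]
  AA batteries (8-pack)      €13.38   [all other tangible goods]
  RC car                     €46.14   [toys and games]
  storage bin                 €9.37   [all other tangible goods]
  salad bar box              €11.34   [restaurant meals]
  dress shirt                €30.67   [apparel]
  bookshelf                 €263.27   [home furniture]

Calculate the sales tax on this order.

€16.71

Plush bear €19.63: toys and games → 6.75% → €1.33
AA batteries (8-pack) €13.38: all other tangible goods → 7% → €0.94
RC car €46.14: toys and games → 6.75% → €3.11
Storage bin €9.37: all other tangible goods → 7% → €0.66
Salad bar box €11.34: restaurant meals → 8.5% → €0.96
Dress shirt €30.67: apparel → 3.75% → €1.15
Bookshelf €263.27: home furniture → 3.25% → €8.56
Total tax = €1.33 + €0.94 + €3.11 + €0.66 + €0.96 + €1.15 + €8.56 = €16.71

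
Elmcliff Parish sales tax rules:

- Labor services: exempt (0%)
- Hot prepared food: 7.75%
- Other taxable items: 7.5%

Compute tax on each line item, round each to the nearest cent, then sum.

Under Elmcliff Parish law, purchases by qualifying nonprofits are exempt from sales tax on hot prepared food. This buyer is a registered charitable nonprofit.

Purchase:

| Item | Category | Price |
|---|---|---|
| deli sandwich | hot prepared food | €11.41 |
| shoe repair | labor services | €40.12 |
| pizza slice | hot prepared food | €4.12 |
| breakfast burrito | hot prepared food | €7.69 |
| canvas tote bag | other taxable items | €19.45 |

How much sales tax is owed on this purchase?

€1.46

Deli sandwich €11.41: hot prepared food, buyer-exempt → 0% → €0.00
Shoe repair €40.12: labor services → 0% → €0.00
Pizza slice €4.12: hot prepared food, buyer-exempt → 0% → €0.00
Breakfast burrito €7.69: hot prepared food, buyer-exempt → 0% → €0.00
Canvas tote bag €19.45: other taxable items → 7.5% → €1.46
Total tax = €1.46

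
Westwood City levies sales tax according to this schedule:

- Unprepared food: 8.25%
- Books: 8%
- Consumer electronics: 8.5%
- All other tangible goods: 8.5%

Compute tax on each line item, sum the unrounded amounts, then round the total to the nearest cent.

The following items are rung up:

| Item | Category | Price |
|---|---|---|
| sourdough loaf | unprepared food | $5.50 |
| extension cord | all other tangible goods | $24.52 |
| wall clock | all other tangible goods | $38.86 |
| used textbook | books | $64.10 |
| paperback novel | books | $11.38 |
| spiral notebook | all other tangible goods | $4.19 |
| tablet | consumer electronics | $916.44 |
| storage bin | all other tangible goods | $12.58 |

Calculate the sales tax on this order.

$91.20

Sourdough loaf $5.50: unprepared food → 8.25% → $0.45375
Extension cord $24.52: all other tangible goods → 8.5% → $2.0842
Wall clock $38.86: all other tangible goods → 8.5% → $3.3031
Used textbook $64.10: books → 8% → $5.128
Paperback novel $11.38: books → 8% → $0.9104
Spiral notebook $4.19: all other tangible goods → 8.5% → $0.35615
Tablet $916.44: consumer electronics → 8.5% → $77.8974
Storage bin $12.58: all other tangible goods → 8.5% → $1.0693
Unrounded tax sum = $91.2023 → $91.20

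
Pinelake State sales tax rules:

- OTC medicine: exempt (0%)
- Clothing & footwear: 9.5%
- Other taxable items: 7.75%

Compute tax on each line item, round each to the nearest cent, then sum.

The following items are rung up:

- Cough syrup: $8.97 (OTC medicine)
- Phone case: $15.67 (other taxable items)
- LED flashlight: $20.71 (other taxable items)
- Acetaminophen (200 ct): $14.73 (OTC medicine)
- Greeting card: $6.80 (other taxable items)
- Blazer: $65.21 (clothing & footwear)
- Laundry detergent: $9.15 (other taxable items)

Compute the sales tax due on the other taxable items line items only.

Phone case $15.67: other taxable items → 7.75% → $1.21
LED flashlight $20.71: other taxable items → 7.75% → $1.61
Greeting card $6.80: other taxable items → 7.75% → $0.53
Laundry detergent $9.15: other taxable items → 7.75% → $0.71
Tax on other taxable items = $1.21 + $1.61 + $0.53 + $0.71 = $4.06

$4.06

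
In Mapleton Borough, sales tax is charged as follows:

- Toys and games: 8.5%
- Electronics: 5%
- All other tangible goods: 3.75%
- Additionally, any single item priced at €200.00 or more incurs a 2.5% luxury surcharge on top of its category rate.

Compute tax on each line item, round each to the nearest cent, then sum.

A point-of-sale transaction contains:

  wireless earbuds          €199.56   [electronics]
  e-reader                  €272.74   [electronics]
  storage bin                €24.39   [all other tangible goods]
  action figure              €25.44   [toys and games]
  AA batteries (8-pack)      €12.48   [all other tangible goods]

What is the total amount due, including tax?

Wireless earbuds €199.56: electronics → 5% → €9.98
E-reader €272.74: electronics → 5% + 2.5% surcharge = 7.5% → €20.46
Storage bin €24.39: all other tangible goods → 3.75% → €0.91
Action figure €25.44: toys and games → 8.5% → €2.16
AA batteries (8-pack) €12.48: all other tangible goods → 3.75% → €0.47
Subtotal = €534.61; tax = €33.98; total due = €568.59

€568.59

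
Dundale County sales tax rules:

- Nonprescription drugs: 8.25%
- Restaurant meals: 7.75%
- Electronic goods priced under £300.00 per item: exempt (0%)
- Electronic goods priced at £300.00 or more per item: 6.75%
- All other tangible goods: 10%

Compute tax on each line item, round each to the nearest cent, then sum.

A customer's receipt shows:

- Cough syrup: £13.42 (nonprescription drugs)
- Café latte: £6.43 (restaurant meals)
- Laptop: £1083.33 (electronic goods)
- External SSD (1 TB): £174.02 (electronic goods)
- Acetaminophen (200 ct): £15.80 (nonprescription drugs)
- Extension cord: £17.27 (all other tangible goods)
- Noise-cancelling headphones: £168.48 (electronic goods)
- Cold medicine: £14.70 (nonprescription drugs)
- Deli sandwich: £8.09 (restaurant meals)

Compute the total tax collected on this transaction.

Cough syrup £13.42: nonprescription drugs → 8.25% → £1.11
Café latte £6.43: restaurant meals → 7.75% → £0.50
Laptop £1083.33: electronic goods, £300.00 or more → 6.75% → £73.12
External SSD (1 TB) £174.02: electronic goods, under £300.00 → 0% → £0.00
Acetaminophen (200 ct) £15.80: nonprescription drugs → 8.25% → £1.30
Extension cord £17.27: all other tangible goods → 10% → £1.73
Noise-cancelling headphones £168.48: electronic goods, under £300.00 → 0% → £0.00
Cold medicine £14.70: nonprescription drugs → 8.25% → £1.21
Deli sandwich £8.09: restaurant meals → 7.75% → £0.63
Total tax = £1.11 + £0.50 + £73.12 + £1.30 + £1.73 + £1.21 + £0.63 = £79.60

£79.60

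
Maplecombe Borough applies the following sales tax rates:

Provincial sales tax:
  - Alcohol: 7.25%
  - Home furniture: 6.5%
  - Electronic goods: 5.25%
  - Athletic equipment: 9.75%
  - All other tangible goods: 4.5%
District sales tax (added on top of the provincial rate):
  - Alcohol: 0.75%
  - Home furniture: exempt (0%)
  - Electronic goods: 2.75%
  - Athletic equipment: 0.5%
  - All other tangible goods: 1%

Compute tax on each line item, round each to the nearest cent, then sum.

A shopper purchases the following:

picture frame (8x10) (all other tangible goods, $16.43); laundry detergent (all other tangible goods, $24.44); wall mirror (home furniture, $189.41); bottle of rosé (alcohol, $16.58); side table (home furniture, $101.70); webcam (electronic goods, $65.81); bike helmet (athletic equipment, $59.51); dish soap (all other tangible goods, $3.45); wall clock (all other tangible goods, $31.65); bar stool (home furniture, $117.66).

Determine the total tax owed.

Picture frame (8x10) $16.43: all other tangible goods → 4.5% + 1% district = 5.5% → $0.90
Laundry detergent $24.44: all other tangible goods → 4.5% + 1% district = 5.5% → $1.34
Wall mirror $189.41: home furniture → 6.5% + 0% district = 6.5% → $12.31
Bottle of rosé $16.58: alcohol → 7.25% + 0.75% district = 8% → $1.33
Side table $101.70: home furniture → 6.5% + 0% district = 6.5% → $6.61
Webcam $65.81: electronic goods → 5.25% + 2.75% district = 8% → $5.26
Bike helmet $59.51: athletic equipment → 9.75% + 0.5% district = 10.25% → $6.10
Dish soap $3.45: all other tangible goods → 4.5% + 1% district = 5.5% → $0.19
Wall clock $31.65: all other tangible goods → 4.5% + 1% district = 5.5% → $1.74
Bar stool $117.66: home furniture → 6.5% + 0% district = 6.5% → $7.65
Total tax = $0.90 + $1.34 + $12.31 + $1.33 + $6.61 + $5.26 + $6.10 + $0.19 + $1.74 + $7.65 = $43.43

$43.43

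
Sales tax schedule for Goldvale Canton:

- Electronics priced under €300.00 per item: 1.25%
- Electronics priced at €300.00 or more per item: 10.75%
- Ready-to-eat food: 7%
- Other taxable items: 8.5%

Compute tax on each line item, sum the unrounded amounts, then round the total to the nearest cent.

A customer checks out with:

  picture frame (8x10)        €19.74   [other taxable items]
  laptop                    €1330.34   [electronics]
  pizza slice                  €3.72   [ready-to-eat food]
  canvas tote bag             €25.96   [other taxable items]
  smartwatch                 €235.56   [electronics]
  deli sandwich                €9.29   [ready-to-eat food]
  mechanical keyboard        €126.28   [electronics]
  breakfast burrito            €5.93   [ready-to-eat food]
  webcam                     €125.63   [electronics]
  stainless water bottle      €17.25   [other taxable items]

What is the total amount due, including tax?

Picture frame (8x10) €19.74: other taxable items → 8.5% → €1.6779
Laptop €1330.34: electronics, €300.00 or more → 10.75% → €143.01155
Pizza slice €3.72: ready-to-eat food → 7% → €0.2604
Canvas tote bag €25.96: other taxable items → 8.5% → €2.2066
Smartwatch €235.56: electronics, under €300.00 → 1.25% → €2.9445
Deli sandwich €9.29: ready-to-eat food → 7% → €0.6503
Mechanical keyboard €126.28: electronics, under €300.00 → 1.25% → €1.5785
Breakfast burrito €5.93: ready-to-eat food → 7% → €0.4151
Webcam €125.63: electronics, under €300.00 → 1.25% → €1.570375
Stainless water bottle €17.25: other taxable items → 8.5% → €1.46625
Subtotal = €1899.70; unrounded tax = €155.781475 → €155.78; total due = €2055.48

€2055.48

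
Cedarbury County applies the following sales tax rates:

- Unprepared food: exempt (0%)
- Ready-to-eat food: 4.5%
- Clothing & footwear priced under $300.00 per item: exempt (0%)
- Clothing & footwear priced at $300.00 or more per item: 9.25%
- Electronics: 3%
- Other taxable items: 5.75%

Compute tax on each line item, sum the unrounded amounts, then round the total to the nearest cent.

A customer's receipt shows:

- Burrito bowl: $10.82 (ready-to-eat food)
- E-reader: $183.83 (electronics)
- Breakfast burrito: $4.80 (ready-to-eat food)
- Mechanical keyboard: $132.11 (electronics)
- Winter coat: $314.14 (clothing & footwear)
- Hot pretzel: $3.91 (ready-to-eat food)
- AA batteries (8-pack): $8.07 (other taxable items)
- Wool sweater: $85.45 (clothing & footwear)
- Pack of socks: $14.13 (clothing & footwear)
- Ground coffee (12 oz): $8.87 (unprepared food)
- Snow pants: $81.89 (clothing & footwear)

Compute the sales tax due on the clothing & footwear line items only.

$29.06

Winter coat $314.14: clothing & footwear, $300.00 or more → 9.25% → $29.05795
Wool sweater $85.45: clothing & footwear, under $300.00 → 0% → $0.00
Pack of socks $14.13: clothing & footwear, under $300.00 → 0% → $0.00
Snow pants $81.89: clothing & footwear, under $300.00 → 0% → $0.00
Tax on clothing & footwear: unrounded sum = $29.05795 → $29.06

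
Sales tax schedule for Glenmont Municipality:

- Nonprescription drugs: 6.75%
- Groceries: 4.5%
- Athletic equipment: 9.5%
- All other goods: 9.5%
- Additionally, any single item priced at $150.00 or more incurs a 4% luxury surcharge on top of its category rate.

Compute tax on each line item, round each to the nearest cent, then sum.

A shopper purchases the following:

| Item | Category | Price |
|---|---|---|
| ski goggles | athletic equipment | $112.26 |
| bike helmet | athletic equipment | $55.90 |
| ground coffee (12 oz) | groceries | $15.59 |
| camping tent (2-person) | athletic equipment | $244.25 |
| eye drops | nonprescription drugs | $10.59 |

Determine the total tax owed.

$50.35

Ski goggles $112.26: athletic equipment → 9.5% → $10.66
Bike helmet $55.90: athletic equipment → 9.5% → $5.31
Ground coffee (12 oz) $15.59: groceries → 4.5% → $0.70
Camping tent (2-person) $244.25: athletic equipment → 9.5% + 4% surcharge = 13.5% → $32.97
Eye drops $10.59: nonprescription drugs → 6.75% → $0.71
Total tax = $10.66 + $5.31 + $0.70 + $32.97 + $0.71 = $50.35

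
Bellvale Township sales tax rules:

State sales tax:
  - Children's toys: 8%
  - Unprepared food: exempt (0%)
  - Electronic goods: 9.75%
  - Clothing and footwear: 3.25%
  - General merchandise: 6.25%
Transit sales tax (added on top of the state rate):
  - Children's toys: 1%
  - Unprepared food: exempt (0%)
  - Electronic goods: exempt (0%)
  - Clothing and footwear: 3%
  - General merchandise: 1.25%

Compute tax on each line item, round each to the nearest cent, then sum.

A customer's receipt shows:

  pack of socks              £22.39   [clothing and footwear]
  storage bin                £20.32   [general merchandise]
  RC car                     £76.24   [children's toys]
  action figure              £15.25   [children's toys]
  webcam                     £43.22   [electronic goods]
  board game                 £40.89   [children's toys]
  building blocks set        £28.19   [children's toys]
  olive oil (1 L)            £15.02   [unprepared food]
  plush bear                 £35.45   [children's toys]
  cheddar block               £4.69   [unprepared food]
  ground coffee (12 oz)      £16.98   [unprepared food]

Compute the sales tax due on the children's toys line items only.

£17.64

RC car £76.24: children's toys → 8% + 1% transit = 9% → £6.86
Action figure £15.25: children's toys → 8% + 1% transit = 9% → £1.37
Board game £40.89: children's toys → 8% + 1% transit = 9% → £3.68
Building blocks set £28.19: children's toys → 8% + 1% transit = 9% → £2.54
Plush bear £35.45: children's toys → 8% + 1% transit = 9% → £3.19
Tax on children's toys = £6.86 + £1.37 + £3.68 + £2.54 + £3.19 = £17.64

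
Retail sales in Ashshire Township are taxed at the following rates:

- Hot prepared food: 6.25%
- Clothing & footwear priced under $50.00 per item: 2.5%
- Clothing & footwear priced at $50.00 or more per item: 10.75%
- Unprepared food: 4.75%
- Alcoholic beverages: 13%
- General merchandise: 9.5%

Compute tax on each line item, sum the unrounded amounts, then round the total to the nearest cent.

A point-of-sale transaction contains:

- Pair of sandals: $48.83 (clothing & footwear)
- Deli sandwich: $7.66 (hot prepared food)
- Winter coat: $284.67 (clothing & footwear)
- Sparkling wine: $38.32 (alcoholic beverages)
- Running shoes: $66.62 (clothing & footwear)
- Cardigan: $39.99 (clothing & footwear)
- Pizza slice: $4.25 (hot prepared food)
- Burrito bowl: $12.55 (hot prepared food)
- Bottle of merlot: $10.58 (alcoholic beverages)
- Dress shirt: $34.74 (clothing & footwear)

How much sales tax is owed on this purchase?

$48.74

Pair of sandals $48.83: clothing & footwear, under $50.00 → 2.5% → $1.22075
Deli sandwich $7.66: hot prepared food → 6.25% → $0.47875
Winter coat $284.67: clothing & footwear, $50.00 or more → 10.75% → $30.602025
Sparkling wine $38.32: alcoholic beverages → 13% → $4.9816
Running shoes $66.62: clothing & footwear, $50.00 or more → 10.75% → $7.16165
Cardigan $39.99: clothing & footwear, under $50.00 → 2.5% → $0.99975
Pizza slice $4.25: hot prepared food → 6.25% → $0.265625
Burrito bowl $12.55: hot prepared food → 6.25% → $0.784375
Bottle of merlot $10.58: alcoholic beverages → 13% → $1.3754
Dress shirt $34.74: clothing & footwear, under $50.00 → 2.5% → $0.8685
Unrounded tax sum = $48.738425 → $48.74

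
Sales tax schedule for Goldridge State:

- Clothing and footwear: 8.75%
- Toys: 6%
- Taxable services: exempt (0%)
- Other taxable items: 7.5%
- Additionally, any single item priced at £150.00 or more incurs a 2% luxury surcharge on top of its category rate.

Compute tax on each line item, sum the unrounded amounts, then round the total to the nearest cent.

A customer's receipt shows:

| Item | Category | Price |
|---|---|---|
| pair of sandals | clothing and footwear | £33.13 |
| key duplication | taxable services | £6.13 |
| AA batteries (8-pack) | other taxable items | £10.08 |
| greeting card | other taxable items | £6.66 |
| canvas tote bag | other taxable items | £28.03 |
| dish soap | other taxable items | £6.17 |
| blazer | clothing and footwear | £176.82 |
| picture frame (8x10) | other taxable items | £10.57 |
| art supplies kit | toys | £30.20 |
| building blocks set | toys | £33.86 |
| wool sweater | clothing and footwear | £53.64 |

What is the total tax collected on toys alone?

Art supplies kit £30.20: toys → 6% → £1.812
Building blocks set £33.86: toys → 6% → £2.0316
Tax on toys: unrounded sum = £3.8436 → £3.84

£3.84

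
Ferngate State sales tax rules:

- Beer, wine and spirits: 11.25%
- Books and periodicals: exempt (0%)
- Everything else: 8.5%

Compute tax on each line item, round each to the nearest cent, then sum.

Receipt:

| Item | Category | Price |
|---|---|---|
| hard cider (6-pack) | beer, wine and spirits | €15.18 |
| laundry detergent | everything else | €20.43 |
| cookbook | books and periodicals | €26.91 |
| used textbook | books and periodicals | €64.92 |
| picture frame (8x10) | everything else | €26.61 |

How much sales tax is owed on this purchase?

Hard cider (6-pack) €15.18: beer, wine and spirits → 11.25% → €1.71
Laundry detergent €20.43: everything else → 8.5% → €1.74
Cookbook €26.91: books and periodicals → 0% → €0.00
Used textbook €64.92: books and periodicals → 0% → €0.00
Picture frame (8x10) €26.61: everything else → 8.5% → €2.26
Total tax = €1.71 + €1.74 + €2.26 = €5.71

€5.71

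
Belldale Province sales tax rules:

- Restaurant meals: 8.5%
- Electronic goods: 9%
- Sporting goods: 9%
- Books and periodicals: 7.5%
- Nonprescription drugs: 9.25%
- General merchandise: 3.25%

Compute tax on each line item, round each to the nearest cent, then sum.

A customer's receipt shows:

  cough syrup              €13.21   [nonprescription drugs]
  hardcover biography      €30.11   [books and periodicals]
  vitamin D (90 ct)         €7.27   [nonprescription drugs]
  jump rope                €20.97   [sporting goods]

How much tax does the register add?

Cough syrup €13.21: nonprescription drugs → 9.25% → €1.22
Hardcover biography €30.11: books and periodicals → 7.5% → €2.26
Vitamin D (90 ct) €7.27: nonprescription drugs → 9.25% → €0.67
Jump rope €20.97: sporting goods → 9% → €1.89
Total tax = €1.22 + €2.26 + €0.67 + €1.89 = €6.04

€6.04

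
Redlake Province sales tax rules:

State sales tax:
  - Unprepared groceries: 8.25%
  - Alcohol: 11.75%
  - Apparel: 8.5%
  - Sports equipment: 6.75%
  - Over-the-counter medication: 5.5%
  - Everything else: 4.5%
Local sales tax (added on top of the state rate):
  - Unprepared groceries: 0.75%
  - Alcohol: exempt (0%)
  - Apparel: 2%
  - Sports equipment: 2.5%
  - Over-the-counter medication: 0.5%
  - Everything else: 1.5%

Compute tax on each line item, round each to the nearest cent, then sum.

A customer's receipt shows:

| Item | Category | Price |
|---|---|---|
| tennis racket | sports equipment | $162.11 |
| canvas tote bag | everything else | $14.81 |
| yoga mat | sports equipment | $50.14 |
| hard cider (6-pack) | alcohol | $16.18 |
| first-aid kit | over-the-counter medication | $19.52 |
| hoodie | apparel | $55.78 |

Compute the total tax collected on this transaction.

$29.46

Tennis racket $162.11: sports equipment → 6.75% + 2.5% local = 9.25% → $15.00
Canvas tote bag $14.81: everything else → 4.5% + 1.5% local = 6% → $0.89
Yoga mat $50.14: sports equipment → 6.75% + 2.5% local = 9.25% → $4.64
Hard cider (6-pack) $16.18: alcohol → 11.75% + 0% local = 11.75% → $1.90
First-aid kit $19.52: over-the-counter medication → 5.5% + 0.5% local = 6% → $1.17
Hoodie $55.78: apparel → 8.5% + 2% local = 10.5% → $5.86
Total tax = $15.00 + $0.89 + $4.64 + $1.90 + $1.17 + $5.86 = $29.46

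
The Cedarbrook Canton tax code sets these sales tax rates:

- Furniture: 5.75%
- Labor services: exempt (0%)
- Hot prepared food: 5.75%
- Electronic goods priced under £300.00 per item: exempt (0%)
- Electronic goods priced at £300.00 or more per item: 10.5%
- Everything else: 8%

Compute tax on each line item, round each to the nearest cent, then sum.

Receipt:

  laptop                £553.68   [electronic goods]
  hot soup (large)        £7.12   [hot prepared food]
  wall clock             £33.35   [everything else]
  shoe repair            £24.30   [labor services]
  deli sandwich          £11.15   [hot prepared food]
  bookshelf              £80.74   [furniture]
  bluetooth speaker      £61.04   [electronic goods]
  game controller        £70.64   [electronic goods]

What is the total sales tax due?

Laptop £553.68: electronic goods, £300.00 or more → 10.5% → £58.14
Hot soup (large) £7.12: hot prepared food → 5.75% → £0.41
Wall clock £33.35: everything else → 8% → £2.67
Shoe repair £24.30: labor services → 0% → £0.00
Deli sandwich £11.15: hot prepared food → 5.75% → £0.64
Bookshelf £80.74: furniture → 5.75% → £4.64
Bluetooth speaker £61.04: electronic goods, under £300.00 → 0% → £0.00
Game controller £70.64: electronic goods, under £300.00 → 0% → £0.00
Total tax = £58.14 + £0.41 + £2.67 + £0.64 + £4.64 = £66.50

£66.50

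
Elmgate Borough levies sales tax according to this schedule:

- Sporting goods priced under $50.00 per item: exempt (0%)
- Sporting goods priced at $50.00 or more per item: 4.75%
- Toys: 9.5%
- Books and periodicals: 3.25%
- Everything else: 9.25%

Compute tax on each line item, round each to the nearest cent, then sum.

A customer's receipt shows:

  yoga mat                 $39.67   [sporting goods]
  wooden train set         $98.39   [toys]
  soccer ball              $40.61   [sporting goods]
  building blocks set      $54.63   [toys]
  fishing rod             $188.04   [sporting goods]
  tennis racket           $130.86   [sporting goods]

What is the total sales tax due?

Yoga mat $39.67: sporting goods, under $50.00 → 0% → $0.00
Wooden train set $98.39: toys → 9.5% → $9.35
Soccer ball $40.61: sporting goods, under $50.00 → 0% → $0.00
Building blocks set $54.63: toys → 9.5% → $5.19
Fishing rod $188.04: sporting goods, $50.00 or more → 4.75% → $8.93
Tennis racket $130.86: sporting goods, $50.00 or more → 4.75% → $6.22
Total tax = $9.35 + $5.19 + $8.93 + $6.22 = $29.69

$29.69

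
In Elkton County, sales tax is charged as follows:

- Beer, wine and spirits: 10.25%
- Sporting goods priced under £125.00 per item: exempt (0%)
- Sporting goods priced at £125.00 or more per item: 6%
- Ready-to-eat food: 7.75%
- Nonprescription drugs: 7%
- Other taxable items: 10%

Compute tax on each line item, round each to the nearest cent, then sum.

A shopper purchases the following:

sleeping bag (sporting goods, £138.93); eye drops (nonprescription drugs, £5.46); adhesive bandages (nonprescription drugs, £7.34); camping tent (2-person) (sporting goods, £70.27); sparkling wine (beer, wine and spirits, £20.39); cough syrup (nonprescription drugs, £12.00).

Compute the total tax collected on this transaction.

Sleeping bag £138.93: sporting goods, £125.00 or more → 6% → £8.34
Eye drops £5.46: nonprescription drugs → 7% → £0.38
Adhesive bandages £7.34: nonprescription drugs → 7% → £0.51
Camping tent (2-person) £70.27: sporting goods, under £125.00 → 0% → £0.00
Sparkling wine £20.39: beer, wine and spirits → 10.25% → £2.09
Cough syrup £12.00: nonprescription drugs → 7% → £0.84
Total tax = £8.34 + £0.38 + £0.51 + £2.09 + £0.84 = £12.16

£12.16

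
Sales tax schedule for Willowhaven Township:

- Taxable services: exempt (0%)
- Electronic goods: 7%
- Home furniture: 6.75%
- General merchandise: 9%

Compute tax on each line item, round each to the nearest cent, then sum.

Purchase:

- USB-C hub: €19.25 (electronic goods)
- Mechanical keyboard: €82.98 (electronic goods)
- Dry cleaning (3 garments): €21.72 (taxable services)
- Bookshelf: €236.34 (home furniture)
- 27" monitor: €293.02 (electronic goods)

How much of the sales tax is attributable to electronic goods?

USB-C hub €19.25: electronic goods → 7% → €1.35
Mechanical keyboard €82.98: electronic goods → 7% → €5.81
27" monitor €293.02: electronic goods → 7% → €20.51
Tax on electronic goods = €1.35 + €5.81 + €20.51 = €27.67

€27.67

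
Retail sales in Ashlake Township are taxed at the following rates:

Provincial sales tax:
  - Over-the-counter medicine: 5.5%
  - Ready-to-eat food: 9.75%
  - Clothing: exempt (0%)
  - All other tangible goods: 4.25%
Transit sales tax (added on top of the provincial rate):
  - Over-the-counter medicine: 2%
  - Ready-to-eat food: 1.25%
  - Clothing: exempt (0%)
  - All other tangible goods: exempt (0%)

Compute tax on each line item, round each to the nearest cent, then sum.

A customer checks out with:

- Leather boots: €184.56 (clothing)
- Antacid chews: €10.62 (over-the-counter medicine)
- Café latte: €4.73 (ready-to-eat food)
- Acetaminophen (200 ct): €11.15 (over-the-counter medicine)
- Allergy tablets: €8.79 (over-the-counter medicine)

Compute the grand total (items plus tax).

Leather boots €184.56: clothing → 0% + 0% transit = 0% → €0.00
Antacid chews €10.62: over-the-counter medicine → 5.5% + 2% transit = 7.5% → €0.80
Café latte €4.73: ready-to-eat food → 9.75% + 1.25% transit = 11% → €0.52
Acetaminophen (200 ct) €11.15: over-the-counter medicine → 5.5% + 2% transit = 7.5% → €0.84
Allergy tablets €8.79: over-the-counter medicine → 5.5% + 2% transit = 7.5% → €0.66
Subtotal = €219.85; tax = €2.82; total due = €222.67

€222.67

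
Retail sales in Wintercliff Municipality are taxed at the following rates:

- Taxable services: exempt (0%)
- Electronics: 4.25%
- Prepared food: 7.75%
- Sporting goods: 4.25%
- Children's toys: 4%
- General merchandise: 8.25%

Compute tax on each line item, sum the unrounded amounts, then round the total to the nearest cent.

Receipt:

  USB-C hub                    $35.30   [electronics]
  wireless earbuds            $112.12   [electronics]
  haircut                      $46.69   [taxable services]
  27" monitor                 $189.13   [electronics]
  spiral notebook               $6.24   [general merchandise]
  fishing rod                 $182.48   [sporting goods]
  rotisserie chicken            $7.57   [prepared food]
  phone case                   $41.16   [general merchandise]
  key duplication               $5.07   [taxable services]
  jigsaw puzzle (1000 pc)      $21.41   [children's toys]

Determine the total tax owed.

USB-C hub $35.30: electronics → 4.25% → $1.50025
Wireless earbuds $112.12: electronics → 4.25% → $4.7651
Haircut $46.69: taxable services → 0% → $0.00
27" monitor $189.13: electronics → 4.25% → $8.038025
Spiral notebook $6.24: general merchandise → 8.25% → $0.5148
Fishing rod $182.48: sporting goods → 4.25% → $7.7554
Rotisserie chicken $7.57: prepared food → 7.75% → $0.586675
Phone case $41.16: general merchandise → 8.25% → $3.3957
Key duplication $5.07: taxable services → 0% → $0.00
Jigsaw puzzle (1000 pc) $21.41: children's toys → 4% → $0.8564
Unrounded tax sum = $27.41235 → $27.41

$27.41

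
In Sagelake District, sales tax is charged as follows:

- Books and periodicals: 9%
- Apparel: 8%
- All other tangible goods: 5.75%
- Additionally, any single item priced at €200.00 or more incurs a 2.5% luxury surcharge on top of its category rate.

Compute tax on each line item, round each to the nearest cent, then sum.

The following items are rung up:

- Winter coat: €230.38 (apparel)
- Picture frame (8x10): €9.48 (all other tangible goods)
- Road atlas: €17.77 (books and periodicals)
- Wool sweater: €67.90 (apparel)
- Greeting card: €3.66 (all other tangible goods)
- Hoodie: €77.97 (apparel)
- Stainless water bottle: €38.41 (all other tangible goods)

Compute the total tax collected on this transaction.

€40.43

Winter coat €230.38: apparel → 8% + 2.5% surcharge = 10.5% → €24.19
Picture frame (8x10) €9.48: all other tangible goods → 5.75% → €0.55
Road atlas €17.77: books and periodicals → 9% → €1.60
Wool sweater €67.90: apparel → 8% → €5.43
Greeting card €3.66: all other tangible goods → 5.75% → €0.21
Hoodie €77.97: apparel → 8% → €6.24
Stainless water bottle €38.41: all other tangible goods → 5.75% → €2.21
Total tax = €24.19 + €0.55 + €1.60 + €5.43 + €0.21 + €6.24 + €2.21 = €40.43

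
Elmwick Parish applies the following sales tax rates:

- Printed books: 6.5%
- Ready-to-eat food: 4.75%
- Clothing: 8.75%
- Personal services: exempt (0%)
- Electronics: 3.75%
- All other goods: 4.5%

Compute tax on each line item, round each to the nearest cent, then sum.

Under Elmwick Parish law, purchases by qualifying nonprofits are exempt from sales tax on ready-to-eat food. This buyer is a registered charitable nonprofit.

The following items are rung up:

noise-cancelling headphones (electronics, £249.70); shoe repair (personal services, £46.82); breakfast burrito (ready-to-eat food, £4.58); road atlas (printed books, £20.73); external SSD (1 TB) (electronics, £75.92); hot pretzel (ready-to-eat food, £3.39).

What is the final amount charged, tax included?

Noise-cancelling headphones £249.70: electronics → 3.75% → £9.36
Shoe repair £46.82: personal services → 0% → £0.00
Breakfast burrito £4.58: ready-to-eat food, buyer-exempt → 0% → £0.00
Road atlas £20.73: printed books → 6.5% → £1.35
External SSD (1 TB) £75.92: electronics → 3.75% → £2.85
Hot pretzel £3.39: ready-to-eat food, buyer-exempt → 0% → £0.00
Subtotal = £401.14; tax = £13.56; total due = £414.70

£414.70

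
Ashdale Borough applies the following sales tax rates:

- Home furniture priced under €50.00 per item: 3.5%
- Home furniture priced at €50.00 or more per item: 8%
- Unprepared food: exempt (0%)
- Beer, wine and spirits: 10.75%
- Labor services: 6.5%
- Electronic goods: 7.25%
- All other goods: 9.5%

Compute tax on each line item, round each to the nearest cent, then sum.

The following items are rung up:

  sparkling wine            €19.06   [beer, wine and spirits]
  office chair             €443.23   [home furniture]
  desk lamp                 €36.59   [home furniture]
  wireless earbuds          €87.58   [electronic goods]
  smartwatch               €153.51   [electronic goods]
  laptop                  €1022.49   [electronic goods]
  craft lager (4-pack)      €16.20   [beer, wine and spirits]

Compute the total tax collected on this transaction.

Sparkling wine €19.06: beer, wine and spirits → 10.75% → €2.05
Office chair €443.23: home furniture, €50.00 or more → 8% → €35.46
Desk lamp €36.59: home furniture, under €50.00 → 3.5% → €1.28
Wireless earbuds €87.58: electronic goods → 7.25% → €6.35
Smartwatch €153.51: electronic goods → 7.25% → €11.13
Laptop €1022.49: electronic goods → 7.25% → €74.13
Craft lager (4-pack) €16.20: beer, wine and spirits → 10.75% → €1.74
Total tax = €2.05 + €35.46 + €1.28 + €6.35 + €11.13 + €74.13 + €1.74 = €132.14

€132.14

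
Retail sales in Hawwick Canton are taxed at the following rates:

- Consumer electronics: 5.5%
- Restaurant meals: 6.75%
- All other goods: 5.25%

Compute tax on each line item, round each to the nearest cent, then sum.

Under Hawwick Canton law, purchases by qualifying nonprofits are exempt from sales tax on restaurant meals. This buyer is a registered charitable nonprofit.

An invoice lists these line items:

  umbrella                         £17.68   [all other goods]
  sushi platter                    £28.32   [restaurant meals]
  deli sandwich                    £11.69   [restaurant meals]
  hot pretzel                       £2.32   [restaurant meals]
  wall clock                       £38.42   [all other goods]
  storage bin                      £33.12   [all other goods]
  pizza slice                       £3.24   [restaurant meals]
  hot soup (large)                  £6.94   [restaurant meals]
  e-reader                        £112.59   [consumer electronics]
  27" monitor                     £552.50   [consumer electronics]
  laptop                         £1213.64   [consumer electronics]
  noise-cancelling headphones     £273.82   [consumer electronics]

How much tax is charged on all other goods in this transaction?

£4.69

Umbrella £17.68: all other goods → 5.25% → £0.93
Wall clock £38.42: all other goods → 5.25% → £2.02
Storage bin £33.12: all other goods → 5.25% → £1.74
Tax on all other goods = £0.93 + £2.02 + £1.74 = £4.69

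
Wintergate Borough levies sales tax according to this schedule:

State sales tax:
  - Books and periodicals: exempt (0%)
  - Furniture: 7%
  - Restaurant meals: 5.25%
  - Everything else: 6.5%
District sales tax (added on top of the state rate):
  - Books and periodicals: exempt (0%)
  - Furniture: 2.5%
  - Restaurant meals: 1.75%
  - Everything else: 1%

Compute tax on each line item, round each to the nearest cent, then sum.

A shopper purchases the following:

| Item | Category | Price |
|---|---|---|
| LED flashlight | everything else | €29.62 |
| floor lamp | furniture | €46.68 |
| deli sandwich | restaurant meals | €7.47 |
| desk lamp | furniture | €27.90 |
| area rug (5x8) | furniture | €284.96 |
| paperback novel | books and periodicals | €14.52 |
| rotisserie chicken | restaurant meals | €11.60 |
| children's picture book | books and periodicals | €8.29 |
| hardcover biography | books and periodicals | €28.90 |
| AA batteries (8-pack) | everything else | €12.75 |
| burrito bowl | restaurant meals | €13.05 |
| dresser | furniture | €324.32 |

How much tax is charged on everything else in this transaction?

€3.18

LED flashlight €29.62: everything else → 6.5% + 1% district = 7.5% → €2.22
AA batteries (8-pack) €12.75: everything else → 6.5% + 1% district = 7.5% → €0.96
Tax on everything else = €2.22 + €0.96 = €3.18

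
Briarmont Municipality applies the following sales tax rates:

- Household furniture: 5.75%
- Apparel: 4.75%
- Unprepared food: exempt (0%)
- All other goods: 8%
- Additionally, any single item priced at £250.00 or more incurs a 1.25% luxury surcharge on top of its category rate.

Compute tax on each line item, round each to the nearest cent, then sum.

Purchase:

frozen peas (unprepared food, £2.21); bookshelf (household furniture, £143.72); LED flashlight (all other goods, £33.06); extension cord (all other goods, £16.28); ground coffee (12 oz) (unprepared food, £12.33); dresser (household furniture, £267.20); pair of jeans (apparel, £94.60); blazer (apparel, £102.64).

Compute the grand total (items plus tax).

£712.31

Frozen peas £2.21: unprepared food → 0% → £0.00
Bookshelf £143.72: household furniture → 5.75% → £8.26
LED flashlight £33.06: all other goods → 8% → £2.64
Extension cord £16.28: all other goods → 8% → £1.30
Ground coffee (12 oz) £12.33: unprepared food → 0% → £0.00
Dresser £267.20: household furniture → 5.75% + 1.25% surcharge = 7% → £18.70
Pair of jeans £94.60: apparel → 4.75% → £4.49
Blazer £102.64: apparel → 4.75% → £4.88
Subtotal = £672.04; tax = £40.27; total due = £712.31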